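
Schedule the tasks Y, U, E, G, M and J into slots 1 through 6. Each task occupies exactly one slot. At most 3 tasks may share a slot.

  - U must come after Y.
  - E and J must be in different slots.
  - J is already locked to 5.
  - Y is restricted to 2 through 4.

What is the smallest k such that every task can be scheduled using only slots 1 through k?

The precedence chain requires at least 2 distinct slots.
With at most 3 per slot and 6 tasks, at least 2 slots are needed.
J can't be placed before 5, so the schedule must run through at least slot 5.
5 works (last occupied slot: 5): for example J -> 5; M -> 1; E -> 1; G -> 1; Y -> 2; U -> 3.

5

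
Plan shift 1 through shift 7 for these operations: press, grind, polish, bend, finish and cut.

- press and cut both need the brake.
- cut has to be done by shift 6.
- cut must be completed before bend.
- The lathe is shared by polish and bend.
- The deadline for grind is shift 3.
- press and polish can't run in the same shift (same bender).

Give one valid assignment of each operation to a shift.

polish in shift 1; finish in shift 1; cut in shift 1; bend in shift 2; press in shift 2; grind in shift 1

Checking: cut(shift 1) before bend(shift 2); press(shift 2) != polish(shift 1); polish(shift 1) != bend(shift 2); press(shift 2) != cut(shift 1); cut=shift 1 in [shift 1,shift 6]; grind=shift 1 in [shift 1,shift 3].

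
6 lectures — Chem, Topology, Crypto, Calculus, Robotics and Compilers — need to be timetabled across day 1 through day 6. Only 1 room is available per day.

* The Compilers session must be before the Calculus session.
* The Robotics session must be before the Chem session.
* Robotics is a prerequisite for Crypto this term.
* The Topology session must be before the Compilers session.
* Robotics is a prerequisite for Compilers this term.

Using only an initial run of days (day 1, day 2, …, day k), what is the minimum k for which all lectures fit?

6 days

The precedence chain requires at least 3 distinct days.
With at most 1 per day and 6 lectures, at least 6 days are needed.
6 works (last occupied day: day 6): for example Chem=day 4; Robotics=day 1; Crypto=day 5; Calculus=day 6; Topology=day 2; Compilers=day 3.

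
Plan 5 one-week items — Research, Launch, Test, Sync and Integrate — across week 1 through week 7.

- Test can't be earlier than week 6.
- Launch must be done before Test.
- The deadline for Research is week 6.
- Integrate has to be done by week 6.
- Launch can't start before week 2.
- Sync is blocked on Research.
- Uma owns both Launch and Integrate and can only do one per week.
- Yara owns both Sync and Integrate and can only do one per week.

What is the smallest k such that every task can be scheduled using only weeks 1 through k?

6 weeks

The precedence chain requires at least 2 distinct weeks.
Test can't be placed before week 6, so the schedule must run through at least week 6.
6 works (last occupied week: week 6): for example Test=week 6, Sync=week 2, Integrate=week 1, Research=week 1, Launch=week 2.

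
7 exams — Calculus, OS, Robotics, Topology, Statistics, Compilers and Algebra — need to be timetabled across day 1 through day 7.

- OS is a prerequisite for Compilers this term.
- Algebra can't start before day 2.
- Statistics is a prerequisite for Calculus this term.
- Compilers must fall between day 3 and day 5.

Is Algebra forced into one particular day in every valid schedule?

No

Algebra can be day 2 (e.g. Statistics -> day 1, Compilers -> day 3, OS -> day 1, Robotics -> day 1, Calculus -> day 2, Topology -> day 1, Algebra -> day 2) or day 3 (e.g. Algebra in day 3, Topology in day 1, Compilers in day 3, Statistics in day 1, Robotics in day 1, Calculus in day 2, OS in day 1).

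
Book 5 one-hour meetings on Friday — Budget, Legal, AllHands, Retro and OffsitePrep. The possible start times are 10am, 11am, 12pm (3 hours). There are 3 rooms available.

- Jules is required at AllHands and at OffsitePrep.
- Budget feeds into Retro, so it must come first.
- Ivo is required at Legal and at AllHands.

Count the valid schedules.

36

Splitting on Budget: it can be 10am (24), 11am (12). Listing each branch's schedules as (Legal, AllHands, Retro, OffsitePrep):
Budget=10am: (10am,11am,11am,10am) (10am,11am,11am,12pm) (10am,11am,12pm,10am) (10am,11am,12pm,12pm) (10am,12pm,11am,10am) (10am,12pm,11am,11am) (10am,12pm,12pm,10am) (10am,12pm,12pm,11am) (11am,10am,11am,11am) (11am,10am,11am,12pm) (11am,10am,12pm,11am) (11am,10am,12pm,12pm) (11am,12pm,11am,10am) (11am,12pm,11am,11am) (11am,12pm,12pm,10am) (11am,12pm,12pm,11am) (12pm,10am,11am,11am) (12pm,10am,11am,12pm) (12pm,10am,12pm,11am) (12pm,10am,12pm,12pm) (12pm,11am,11am,10am) (12pm,11am,11am,12pm) (12pm,11am,12pm,10am) (12pm,11am,12pm,12pm) — 24.
Budget=11am: (10am,11am,12pm,10am) (10am,11am,12pm,12pm) (10am,12pm,12pm,10am) (10am,12pm,12pm,11am) (11am,10am,12pm,11am) (11am,10am,12pm,12pm) (11am,12pm,12pm,10am) (11am,12pm,12pm,11am) (12pm,10am,12pm,11am) (12pm,10am,12pm,12pm) (12pm,11am,12pm,10am) (12pm,11am,12pm,12pm) — 12.
Summing: 24 + 12 = 36.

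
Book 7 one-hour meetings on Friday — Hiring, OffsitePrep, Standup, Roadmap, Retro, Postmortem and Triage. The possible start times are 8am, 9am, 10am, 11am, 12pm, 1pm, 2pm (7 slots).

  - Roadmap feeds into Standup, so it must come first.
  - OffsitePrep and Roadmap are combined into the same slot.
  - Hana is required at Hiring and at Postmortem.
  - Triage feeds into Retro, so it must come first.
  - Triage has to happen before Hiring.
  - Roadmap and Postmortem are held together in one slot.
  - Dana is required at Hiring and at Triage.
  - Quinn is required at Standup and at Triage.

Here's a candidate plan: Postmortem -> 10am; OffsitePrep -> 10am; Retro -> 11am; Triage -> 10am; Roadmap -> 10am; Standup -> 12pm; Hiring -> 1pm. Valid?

Triage feeds into Retro, so it must come first — holds.
Roadmap feeds into Standup, so it must come first — holds.
Roadmap and Postmortem are held together in one slot — holds.
Triage has to happen before Hiring — holds.
OffsitePrep and Roadmap are combined into the same slot — holds.
Dana is required at Hiring and at Triage — holds.
Hana is required at Hiring and at Postmortem — holds.
Quinn is required at Standup and at Triage — holds.

Yes, all constraints hold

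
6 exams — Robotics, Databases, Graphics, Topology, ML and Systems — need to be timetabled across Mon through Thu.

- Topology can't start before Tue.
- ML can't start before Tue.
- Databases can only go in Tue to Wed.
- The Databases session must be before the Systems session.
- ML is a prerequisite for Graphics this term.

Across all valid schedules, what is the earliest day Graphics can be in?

Precedence pushes Graphics to at least Wed.
Graphics at Wed is achievable: ML -> Tue; Systems -> Wed; Robotics -> Mon; Databases -> Tue; Graphics -> Wed; Topology -> Tue.

Wed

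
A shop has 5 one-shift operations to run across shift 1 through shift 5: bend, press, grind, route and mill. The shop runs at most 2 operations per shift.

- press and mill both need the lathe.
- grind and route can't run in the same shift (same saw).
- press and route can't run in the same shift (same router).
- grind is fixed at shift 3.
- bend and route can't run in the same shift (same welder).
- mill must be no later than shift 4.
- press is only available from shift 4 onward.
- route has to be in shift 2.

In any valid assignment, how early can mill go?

Mill's own window allows nothing later than shift 4.
mill at shift 1 is achievable: grind=shift 3, route=shift 2, bend=shift 1, press=shift 4, mill=shift 1.

shift 1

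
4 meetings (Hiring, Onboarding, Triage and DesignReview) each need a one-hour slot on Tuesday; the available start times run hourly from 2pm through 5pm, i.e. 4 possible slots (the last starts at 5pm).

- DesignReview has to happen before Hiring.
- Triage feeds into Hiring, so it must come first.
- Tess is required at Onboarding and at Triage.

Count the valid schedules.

Splitting on Hiring: it can be 3pm (3), 4pm (12), 5pm (27). Listing each branch's schedules as (Onboarding, Triage, DesignReview):
Hiring=3pm: (3pm,2pm,2pm) (4pm,2pm,2pm) (5pm,2pm,2pm) — 3.
Hiring=4pm: (2pm,3pm,2pm) (2pm,3pm,3pm) (3pm,2pm,2pm) (3pm,2pm,3pm) (4pm,2pm,2pm) (4pm,2pm,3pm) (4pm,3pm,2pm) (4pm,3pm,3pm) (5pm,2pm,2pm) (5pm,2pm,3pm) (5pm,3pm,2pm) (5pm,3pm,3pm) — 12.
Hiring=5pm: (2pm,3pm,2pm) (2pm,3pm,3pm) (2pm,3pm,4pm) (2pm,4pm,2pm) (2pm,4pm,3pm) (2pm,4pm,4pm) (3pm,2pm,2pm) (3pm,2pm,3pm) (3pm,2pm,4pm) (3pm,4pm,2pm) (3pm,4pm,3pm) (3pm,4pm,4pm) (4pm,2pm,2pm) (4pm,2pm,3pm) (4pm,2pm,4pm) (4pm,3pm,2pm) (4pm,3pm,3pm) (4pm,3pm,4pm) (5pm,2pm,2pm) (5pm,2pm,3pm) (5pm,2pm,4pm) (5pm,3pm,2pm) (5pm,3pm,3pm) (5pm,3pm,4pm) (5pm,4pm,2pm) (5pm,4pm,3pm) (5pm,4pm,4pm) — 27.
Summing: 3 + 12 + 27 = 42.

42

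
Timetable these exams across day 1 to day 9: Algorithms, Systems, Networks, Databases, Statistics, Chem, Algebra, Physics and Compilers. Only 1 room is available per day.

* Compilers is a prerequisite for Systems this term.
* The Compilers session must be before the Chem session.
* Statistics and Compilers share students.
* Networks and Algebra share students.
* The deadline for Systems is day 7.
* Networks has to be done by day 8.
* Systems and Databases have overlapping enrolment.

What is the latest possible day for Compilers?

day 6

Downstream work caps Compilers at day 6.
Compilers at day 6 is achievable: Chem=day 8; Algebra=day 5; Algorithms=day 2; Databases=day 3; Systems=day 7; Physics=day 9; Compilers=day 6; Networks=day 1; Statistics=day 4.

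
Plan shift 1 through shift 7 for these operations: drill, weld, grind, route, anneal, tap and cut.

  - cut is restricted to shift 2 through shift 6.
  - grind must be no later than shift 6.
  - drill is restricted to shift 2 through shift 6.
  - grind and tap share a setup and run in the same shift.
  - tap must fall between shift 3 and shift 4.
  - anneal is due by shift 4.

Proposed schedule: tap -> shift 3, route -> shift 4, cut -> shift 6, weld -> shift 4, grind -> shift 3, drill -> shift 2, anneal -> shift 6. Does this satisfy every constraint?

tap must fall between shift 3 and shift 4 — holds.
grind must be no later than shift 6 — holds.
grind and tap share a setup and run in the same shift — holds.
anneal is due by shift 4 — violated.
drill is restricted to shift 2 through shift 6 — holds.
cut is restricted to shift 2 through shift 6 — holds.

No. anneal is due by shift 4 is not satisfied.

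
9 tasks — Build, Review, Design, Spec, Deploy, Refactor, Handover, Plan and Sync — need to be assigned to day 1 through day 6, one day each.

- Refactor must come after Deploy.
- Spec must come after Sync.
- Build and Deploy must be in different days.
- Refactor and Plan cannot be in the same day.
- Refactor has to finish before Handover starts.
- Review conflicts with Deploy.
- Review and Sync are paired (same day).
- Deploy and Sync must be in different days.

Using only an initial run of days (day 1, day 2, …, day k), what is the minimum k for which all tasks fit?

3

The precedence chain requires at least 3 distinct days.
3 works (last occupied day: day 3): for example Plan in day 1; Refactor in day 2; Review in day 2; Spec in day 3; Deploy in day 1; Design in day 1; Sync in day 2; Handover in day 3; Build in day 2.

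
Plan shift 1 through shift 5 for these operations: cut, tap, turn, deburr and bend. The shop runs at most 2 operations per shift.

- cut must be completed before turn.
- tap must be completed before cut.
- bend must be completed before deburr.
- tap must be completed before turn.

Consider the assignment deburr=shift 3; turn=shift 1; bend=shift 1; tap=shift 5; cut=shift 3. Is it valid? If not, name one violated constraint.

tap must be completed before turn — violated.
tap must be completed before cut — violated.
cut must be completed before turn — violated.
The shop runs at most 2 operations per shift — holds.
bend must be completed before deburr — holds.

Invalid. tap must be completed before turn.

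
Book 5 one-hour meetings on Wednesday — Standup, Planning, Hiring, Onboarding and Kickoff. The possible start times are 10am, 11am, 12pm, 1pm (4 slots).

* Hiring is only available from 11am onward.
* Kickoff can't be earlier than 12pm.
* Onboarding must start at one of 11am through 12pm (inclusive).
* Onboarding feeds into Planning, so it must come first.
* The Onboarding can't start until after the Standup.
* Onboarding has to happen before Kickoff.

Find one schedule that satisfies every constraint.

Planning in 12pm; Hiring in 11am; Onboarding in 11am; Standup in 10am; Kickoff in 12pm

Checking: Standup(10am) before Onboarding(11am); Onboarding(11am) before Kickoff(12pm); Onboarding(11am) before Planning(12pm); Hiring=11am in [11am,1pm]; Kickoff=12pm in [12pm,1pm]; Onboarding=11am in [11am,12pm].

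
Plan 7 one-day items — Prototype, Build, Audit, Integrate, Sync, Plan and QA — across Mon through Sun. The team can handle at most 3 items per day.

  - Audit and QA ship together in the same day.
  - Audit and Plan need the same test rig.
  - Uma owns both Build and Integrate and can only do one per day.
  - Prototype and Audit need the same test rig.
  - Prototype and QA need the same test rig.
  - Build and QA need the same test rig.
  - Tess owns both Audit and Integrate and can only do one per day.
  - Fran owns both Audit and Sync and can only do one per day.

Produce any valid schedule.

QA -> Tue, Integrate -> Wed, Audit -> Tue, Build -> Mon, Sync -> Mon, Plan -> Wed, Prototype -> Mon

Checking: Audit(Tue) != Integrate(Wed); Build(Mon) != Integrate(Wed); Prototype(Mon) != QA(Tue); Build(Mon) != QA(Tue); Prototype(Mon) != Audit(Tue); Audit(Tue) != Sync(Mon); Audit(Tue) != Plan(Wed); Audit = QA = Tue; max 3 per day (cap 3).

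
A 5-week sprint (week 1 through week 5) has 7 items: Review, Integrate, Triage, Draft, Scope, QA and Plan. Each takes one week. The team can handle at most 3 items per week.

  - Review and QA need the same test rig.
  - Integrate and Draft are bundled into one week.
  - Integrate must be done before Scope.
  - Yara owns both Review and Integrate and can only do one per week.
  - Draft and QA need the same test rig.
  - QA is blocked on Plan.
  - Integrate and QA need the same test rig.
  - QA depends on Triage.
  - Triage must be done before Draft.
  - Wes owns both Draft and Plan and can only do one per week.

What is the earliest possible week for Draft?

week 2

Precedence pushes Draft to at least week 2; Draft must be in the same week as Integrate, which can't be after week 4, so Draft is at most week 4.
Draft at week 2 is achievable: Draft=week 2, Triage=week 1, Integrate=week 2, Plan=week 1, QA=week 3, Scope=week 3, Review=week 1.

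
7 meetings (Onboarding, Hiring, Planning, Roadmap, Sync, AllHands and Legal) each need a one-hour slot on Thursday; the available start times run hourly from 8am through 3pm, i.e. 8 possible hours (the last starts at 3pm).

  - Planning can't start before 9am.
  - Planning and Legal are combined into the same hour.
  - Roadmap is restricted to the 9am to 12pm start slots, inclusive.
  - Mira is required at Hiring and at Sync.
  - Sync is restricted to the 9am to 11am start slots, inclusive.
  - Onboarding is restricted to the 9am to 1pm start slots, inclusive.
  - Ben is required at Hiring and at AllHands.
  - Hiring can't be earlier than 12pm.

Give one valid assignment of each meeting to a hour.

AllHands in 8am; Hiring in 12pm; Roadmap in 9am; Legal in 9am; Onboarding in 9am; Planning in 9am; Sync in 9am

Checking: Hiring(12pm) != AllHands(8am); Hiring(12pm) != Sync(9am); Planning = Legal = 9am; Planning=9am in [9am,3pm]; Roadmap=9am in [9am,12pm]; Onboarding=9am in [9am,1pm]; Hiring=12pm in [12pm,3pm]; Sync=9am in [9am,11am].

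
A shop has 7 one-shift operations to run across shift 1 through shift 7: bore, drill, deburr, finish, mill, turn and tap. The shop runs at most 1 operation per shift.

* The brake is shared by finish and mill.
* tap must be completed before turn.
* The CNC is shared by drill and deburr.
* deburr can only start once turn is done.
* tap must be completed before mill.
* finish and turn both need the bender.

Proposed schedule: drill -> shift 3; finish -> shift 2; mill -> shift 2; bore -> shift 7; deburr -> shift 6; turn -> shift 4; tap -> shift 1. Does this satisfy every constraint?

deburr can only start once turn is done — holds.
tap must be completed before turn — holds.
The shop runs at most 1 operation per shift — violated.
The CNC is shared by drill and deburr — holds.
finish and turn both need the bender — holds.
The brake is shared by finish and mill — violated.
tap must be completed before mill — holds.

No — it violates: The brake is shared by finish and mill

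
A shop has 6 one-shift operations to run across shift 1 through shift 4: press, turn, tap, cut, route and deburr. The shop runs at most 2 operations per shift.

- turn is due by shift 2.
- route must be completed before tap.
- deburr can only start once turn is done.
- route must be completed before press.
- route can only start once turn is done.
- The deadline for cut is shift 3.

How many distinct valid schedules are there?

Splitting on press: it can be shift 3 (10), shift 4 (19). Listing each branch's schedules as (turn, tap, cut, route, deburr) by shift number:
press=shift 3: (1,3,1,2,2) (1,3,1,2,4) (1,3,2,2,4) (1,4,1,2,2) (1,4,1,2,3) (1,4,1,2,4) (1,4,2,2,3) (1,4,2,2,4) (1,4,3,2,2) (1,4,3,2,4) — 10.
press=shift 4: (1,3,1,2,2) (1,3,1,2,3) (1,3,1,2,4) (1,3,2,2,3) (1,3,2,2,4) (1,3,3,2,2) (1,3,3,2,4) (1,4,1,2,2) (1,4,1,2,3) (1,4,1,3,2) (1,4,1,3,3) (1,4,2,2,3) (1,4,2,3,2) (1,4,2,3,3) (1,4,3,2,2) (1,4,3,2,3) (1,4,3,3,2) (2,4,1,3,3) (2,4,2,3,3) — 19.
Summing: 10 + 19 = 29.

29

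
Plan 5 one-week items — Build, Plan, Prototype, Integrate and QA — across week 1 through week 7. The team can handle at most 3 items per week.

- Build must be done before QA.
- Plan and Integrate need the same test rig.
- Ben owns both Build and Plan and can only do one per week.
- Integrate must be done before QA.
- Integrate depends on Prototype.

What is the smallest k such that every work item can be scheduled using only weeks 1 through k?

3 weeks

The precedence chain requires at least 3 distinct weeks.
With at most 3 per week and 5 work items, at least 2 weeks are needed.
3 works (last occupied week: week 3): for example QA -> week 3; Prototype -> week 1; Integrate -> week 2; Build -> week 1; Plan -> week 3.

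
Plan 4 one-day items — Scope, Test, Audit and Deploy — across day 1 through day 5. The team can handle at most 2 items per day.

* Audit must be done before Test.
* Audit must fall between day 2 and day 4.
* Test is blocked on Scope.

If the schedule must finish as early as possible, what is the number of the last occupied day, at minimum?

day 3

The precedence chain requires at least 2 distinct days.
With at most 2 per day and 4 work items, at least 2 days are needed.
Propagating the time windows through the other constraints, Test can't land before day 3, so the schedule must run through at least day 3.
3 works (last occupied day: day 3): for example Test=day 3, Scope=day 1, Deploy=day 1, Audit=day 2.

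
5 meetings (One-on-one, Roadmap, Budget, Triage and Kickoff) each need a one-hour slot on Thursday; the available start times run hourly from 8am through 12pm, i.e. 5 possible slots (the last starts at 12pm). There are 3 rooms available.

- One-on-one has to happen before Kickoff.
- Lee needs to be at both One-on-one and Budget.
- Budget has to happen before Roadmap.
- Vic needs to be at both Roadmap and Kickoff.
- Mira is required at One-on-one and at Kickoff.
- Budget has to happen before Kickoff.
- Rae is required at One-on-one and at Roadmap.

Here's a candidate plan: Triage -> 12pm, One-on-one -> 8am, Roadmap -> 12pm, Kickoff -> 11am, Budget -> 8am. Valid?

Budget has to happen before Kickoff — holds.
Budget has to happen before Roadmap — holds.
There are 3 rooms available — holds.
Vic needs to be at both Roadmap and Kickoff — holds.
Mira is required at One-on-one and at Kickoff — holds.
Lee needs to be at both One-on-one and Budget — violated.
Rae is required at One-on-one and at Roadmap — holds.
One-on-one has to happen before Kickoff — holds.

No — it violates: Lee needs to be at both One-on-one and Budget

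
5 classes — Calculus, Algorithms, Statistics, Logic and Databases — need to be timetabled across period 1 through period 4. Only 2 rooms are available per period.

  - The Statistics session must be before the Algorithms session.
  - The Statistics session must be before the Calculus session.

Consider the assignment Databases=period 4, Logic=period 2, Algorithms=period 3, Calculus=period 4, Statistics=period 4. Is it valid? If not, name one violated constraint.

No — it violates: Only 2 rooms are available per period

The Statistics session must be before the Algorithms session — violated.
Only 2 rooms are available per period — violated.
The Statistics session must be before the Calculus session — violated.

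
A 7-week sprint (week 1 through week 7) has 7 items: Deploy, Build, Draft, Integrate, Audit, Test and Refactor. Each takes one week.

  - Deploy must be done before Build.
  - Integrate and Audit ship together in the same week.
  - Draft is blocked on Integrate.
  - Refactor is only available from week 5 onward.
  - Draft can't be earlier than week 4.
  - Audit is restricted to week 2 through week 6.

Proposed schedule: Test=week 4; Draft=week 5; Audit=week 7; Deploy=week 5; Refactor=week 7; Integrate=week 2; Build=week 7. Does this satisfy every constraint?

Invalid. Audit is restricted to week 2 through week 6.

Draft can't be earlier than week 4 — holds.
Refactor is only available from week 5 onward — holds.
Audit is restricted to week 2 through week 6 — violated.
Deploy must be done before Build — holds.
Integrate and Audit ship together in the same week — violated.
Draft is blocked on Integrate — holds.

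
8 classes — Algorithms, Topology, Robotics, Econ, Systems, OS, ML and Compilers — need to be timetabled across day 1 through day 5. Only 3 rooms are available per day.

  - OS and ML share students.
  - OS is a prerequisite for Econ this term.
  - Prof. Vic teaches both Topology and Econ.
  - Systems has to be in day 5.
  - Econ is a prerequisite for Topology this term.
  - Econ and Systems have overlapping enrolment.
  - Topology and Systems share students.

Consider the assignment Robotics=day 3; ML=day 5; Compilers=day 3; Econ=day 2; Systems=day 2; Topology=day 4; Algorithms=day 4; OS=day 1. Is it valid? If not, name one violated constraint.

Invalid. Econ and Systems have overlapping enrolment.

Prof. Vic teaches both Topology and Econ — holds.
Topology and Systems share students — holds.
Econ and Systems have overlapping enrolment — violated.
OS is a prerequisite for Econ this term — holds.
Only 3 rooms are available per day — holds.
Econ is a prerequisite for Topology this term — holds.
Systems has to be in day 5 — violated.
OS and ML share students — holds.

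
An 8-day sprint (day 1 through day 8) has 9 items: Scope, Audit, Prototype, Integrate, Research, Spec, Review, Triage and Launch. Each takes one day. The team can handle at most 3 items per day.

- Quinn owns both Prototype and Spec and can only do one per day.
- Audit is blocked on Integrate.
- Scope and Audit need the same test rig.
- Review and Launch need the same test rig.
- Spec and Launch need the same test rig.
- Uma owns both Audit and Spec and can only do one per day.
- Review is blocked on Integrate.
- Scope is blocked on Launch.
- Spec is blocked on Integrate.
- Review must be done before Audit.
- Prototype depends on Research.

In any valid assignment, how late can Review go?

Precedence pushes Review to at least day 2; downstream work caps Review at day 7.
Review at day 7 is achievable: Scope=day 2; Prototype=day 2; Spec=day 3; Audit=day 8; Review=day 7; Integrate=day 1; Launch=day 1; Research=day 1; Triage=day 2.

day 7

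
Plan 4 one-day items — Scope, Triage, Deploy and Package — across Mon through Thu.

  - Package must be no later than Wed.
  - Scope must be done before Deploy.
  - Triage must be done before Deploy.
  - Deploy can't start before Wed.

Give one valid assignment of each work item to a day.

Scope=Mon, Triage=Mon, Deploy=Wed, Package=Mon

Checking: Triage(Mon) before Deploy(Wed); Scope(Mon) before Deploy(Wed); Deploy=Wed in [Wed,Thu]; Package=Mon in [Mon,Wed].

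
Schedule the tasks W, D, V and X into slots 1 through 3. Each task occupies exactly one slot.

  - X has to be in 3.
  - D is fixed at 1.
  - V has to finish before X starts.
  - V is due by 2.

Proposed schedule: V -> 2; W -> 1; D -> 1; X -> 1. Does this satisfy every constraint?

D is fixed at 1 — holds.
V is due by 2 — holds.
X has to be in 3 — violated.
V has to finish before X starts — violated.

No — it violates: X has to be in 3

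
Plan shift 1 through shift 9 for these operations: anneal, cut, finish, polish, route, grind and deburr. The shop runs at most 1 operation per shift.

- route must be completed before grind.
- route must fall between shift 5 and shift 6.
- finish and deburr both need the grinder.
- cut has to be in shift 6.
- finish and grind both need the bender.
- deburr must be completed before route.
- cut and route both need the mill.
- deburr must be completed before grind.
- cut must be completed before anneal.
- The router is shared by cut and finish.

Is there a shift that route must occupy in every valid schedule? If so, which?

route's window is shift 5–shift 6.
cut is fixed at shift 6, and route can't share a shift with cut.
So route must be shift 5.

shift 5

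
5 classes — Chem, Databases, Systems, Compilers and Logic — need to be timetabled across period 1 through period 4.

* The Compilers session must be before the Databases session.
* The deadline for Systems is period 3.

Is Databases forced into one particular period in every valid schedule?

Databases can be period 2 (e.g. Systems=period 1; Chem=period 1; Logic=period 1; Databases=period 2; Compilers=period 1) or period 3 (e.g. Databases in period 3, Systems in period 1, Compilers in period 1, Chem in period 1, Logic in period 1).

No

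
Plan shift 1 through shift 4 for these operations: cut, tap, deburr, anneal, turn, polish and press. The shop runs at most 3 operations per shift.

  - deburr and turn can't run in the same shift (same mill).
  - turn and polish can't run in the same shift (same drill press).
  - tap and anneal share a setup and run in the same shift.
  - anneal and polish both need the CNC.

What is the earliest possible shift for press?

shift 1

press at shift 1 is achievable: tap in shift 2, press in shift 1, polish in shift 3, deburr in shift 1, cut in shift 1, anneal in shift 2, turn in shift 2.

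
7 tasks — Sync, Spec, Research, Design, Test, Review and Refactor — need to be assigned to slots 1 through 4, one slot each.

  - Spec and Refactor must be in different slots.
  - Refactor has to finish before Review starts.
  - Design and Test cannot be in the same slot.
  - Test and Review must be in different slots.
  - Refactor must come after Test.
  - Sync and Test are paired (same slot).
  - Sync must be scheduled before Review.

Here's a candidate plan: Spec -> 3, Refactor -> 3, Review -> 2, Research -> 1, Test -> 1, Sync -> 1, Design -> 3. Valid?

No — it violates: Refactor has to finish before Review starts

Sync must be scheduled before Review — holds.
Spec and Refactor must be in different slots — violated.
Refactor must come after Test — holds.
Sync and Test are paired (same slot) — holds.
Refactor has to finish before Review starts — violated.
Test and Review must be in different slots — holds.
Design and Test cannot be in the same slot — holds.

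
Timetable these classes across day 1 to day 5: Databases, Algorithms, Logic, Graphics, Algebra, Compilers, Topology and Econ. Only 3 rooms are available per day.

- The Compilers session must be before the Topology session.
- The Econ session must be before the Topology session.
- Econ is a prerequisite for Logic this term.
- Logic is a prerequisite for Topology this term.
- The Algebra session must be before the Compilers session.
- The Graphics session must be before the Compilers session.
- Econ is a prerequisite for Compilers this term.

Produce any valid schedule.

Topology=day 3, Algebra=day 1, Econ=day 1, Logic=day 2, Graphics=day 1, Databases=day 2, Compilers=day 2, Algorithms=day 3

Checking: Compilers(day 2) before Topology(day 3); Econ(day 1) before Logic(day 2); Econ(day 1) before Compilers(day 2); Graphics(day 1) before Compilers(day 2); Logic(day 2) before Topology(day 3); Econ(day 1) before Topology(day 3); Algebra(day 1) before Compilers(day 2); max 3 per day (cap 3).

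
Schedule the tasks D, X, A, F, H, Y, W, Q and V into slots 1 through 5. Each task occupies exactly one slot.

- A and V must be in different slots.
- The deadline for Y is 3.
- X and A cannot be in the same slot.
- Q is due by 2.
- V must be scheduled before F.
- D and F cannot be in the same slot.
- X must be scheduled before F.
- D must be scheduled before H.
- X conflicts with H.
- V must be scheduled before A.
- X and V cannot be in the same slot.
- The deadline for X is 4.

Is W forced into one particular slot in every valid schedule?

No

W can be 1 (e.g. F=3, D=1, A=3, Q=1, W=1, H=2, Y=1, X=1, V=2) or 2 (e.g. H=2; V=2; Y=1; A=3; F=3; W=2; Q=1; X=1; D=1).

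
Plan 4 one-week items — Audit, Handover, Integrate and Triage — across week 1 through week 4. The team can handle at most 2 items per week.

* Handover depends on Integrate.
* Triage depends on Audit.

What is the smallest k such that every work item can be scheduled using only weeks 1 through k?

2

The precedence chain requires at least 2 distinct weeks.
With at most 2 per week and 4 work items, at least 2 weeks are needed.
2 works (last occupied week: week 2): for example Integrate -> week 1, Handover -> week 2, Triage -> week 2, Audit -> week 1.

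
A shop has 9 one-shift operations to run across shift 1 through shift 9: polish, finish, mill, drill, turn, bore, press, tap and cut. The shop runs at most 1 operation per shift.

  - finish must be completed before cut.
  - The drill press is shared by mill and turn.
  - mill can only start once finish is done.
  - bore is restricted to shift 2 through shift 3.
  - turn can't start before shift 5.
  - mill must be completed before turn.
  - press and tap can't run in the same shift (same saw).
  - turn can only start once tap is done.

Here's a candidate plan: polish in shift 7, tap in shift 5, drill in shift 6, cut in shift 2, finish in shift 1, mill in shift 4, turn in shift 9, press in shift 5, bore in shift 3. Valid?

No — it violates: press and tap can't run in the same shift (same saw)

The shop runs at most 1 operation per shift — violated.
mill can only start once finish is done — holds.
The drill press is shared by mill and turn — holds.
turn can't start before shift 5 — holds.
mill must be completed before turn — holds.
turn can only start once tap is done — holds.
press and tap can't run in the same shift (same saw) — violated.
bore is restricted to shift 2 through shift 3 — holds.
finish must be completed before cut — holds.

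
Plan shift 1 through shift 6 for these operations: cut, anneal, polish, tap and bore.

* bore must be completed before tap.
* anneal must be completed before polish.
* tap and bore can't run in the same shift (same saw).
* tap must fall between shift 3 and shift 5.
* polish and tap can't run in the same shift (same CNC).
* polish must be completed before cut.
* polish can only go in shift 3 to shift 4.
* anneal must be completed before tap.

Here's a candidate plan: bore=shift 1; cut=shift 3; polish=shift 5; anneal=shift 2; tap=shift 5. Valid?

anneal must be completed before polish — holds.
polish can only go in shift 3 to shift 4 — violated.
bore must be completed before tap — holds.
anneal must be completed before tap — holds.
tap and bore can't run in the same shift (same saw) — holds.
tap must fall between shift 3 and shift 5 — holds.
polish and tap can't run in the same shift (same CNC) — violated.
polish must be completed before cut — violated.

Invalid. polish must be completed before cut.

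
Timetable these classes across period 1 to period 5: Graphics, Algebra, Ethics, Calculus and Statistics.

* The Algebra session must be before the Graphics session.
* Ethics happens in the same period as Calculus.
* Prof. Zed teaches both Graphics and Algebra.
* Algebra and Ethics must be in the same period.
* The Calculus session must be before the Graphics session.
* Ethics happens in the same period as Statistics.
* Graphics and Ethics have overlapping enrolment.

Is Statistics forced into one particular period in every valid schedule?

No

Statistics can be period 1 (e.g. Graphics -> period 2; Calculus -> period 1; Statistics -> period 1; Algebra -> period 1; Ethics -> period 1) or period 2 (e.g. Calculus -> period 2, Algebra -> period 2, Statistics -> period 2, Graphics -> period 3, Ethics -> period 2).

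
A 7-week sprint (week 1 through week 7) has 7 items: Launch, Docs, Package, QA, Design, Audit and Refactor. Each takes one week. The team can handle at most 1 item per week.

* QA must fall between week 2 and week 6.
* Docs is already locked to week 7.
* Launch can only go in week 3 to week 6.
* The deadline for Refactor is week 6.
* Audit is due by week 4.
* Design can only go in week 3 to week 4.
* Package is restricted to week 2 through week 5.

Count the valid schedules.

42

Splitting on Launch: it can be week 3 (5), week 4 (5), week 5 (12), week 6 (20). Listing each branch's schedules as (Docs, Package, QA, Design, Audit, Refactor) by week number:
Launch=week 3: (7,2,5,4,1,6) (7,2,6,4,1,5) (7,5,2,4,1,6) (7,5,6,4,1,2) (7,5,6,4,2,1) — 5.
Launch=week 4: (7,2,5,3,1,6) (7,2,6,3,1,5) (7,5,2,3,1,6) (7,5,6,3,1,2) (7,5,6,3,2,1) — 5.
Launch=week 5: (7,2,3,4,1,6) (7,2,4,3,1,6) (7,2,6,3,1,4) (7,2,6,3,4,1) (7,2,6,4,1,3) (7,2,6,4,3,1) (7,3,2,4,1,6) (7,3,6,4,1,2) (7,3,6,4,2,1) (7,4,2,3,1,6) (7,4,6,3,1,2) (7,4,6,3,2,1) — 12.
Launch=week 6: (7,2,3,4,1,5) (7,2,4,3,1,5) (7,2,5,3,1,4) (7,2,5,3,4,1) (7,2,5,4,1,3) (7,2,5,4,3,1) (7,3,2,4,1,5) (7,3,5,4,1,2) (7,3,5,4,2,1) (7,4,2,3,1,5) (7,4,5,3,1,2) (7,4,5,3,2,1) (7,5,2,3,1,4) (7,5,2,3,4,1) (7,5,2,4,1,3) (7,5,2,4,3,1) (7,5,3,4,1,2) (7,5,3,4,2,1) (7,5,4,3,1,2) (7,5,4,3,2,1) — 20.
Summing: 5 + 5 + 12 + 20 = 42.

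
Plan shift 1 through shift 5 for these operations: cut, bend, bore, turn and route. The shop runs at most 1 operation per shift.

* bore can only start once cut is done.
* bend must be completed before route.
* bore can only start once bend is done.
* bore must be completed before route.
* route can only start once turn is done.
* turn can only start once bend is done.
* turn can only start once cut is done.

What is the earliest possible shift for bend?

Downstream work caps bend at shift 3.
bend at shift 1 is achievable: turn -> shift 4; route -> shift 5; cut -> shift 2; bore -> shift 3; bend -> shift 1.

shift 1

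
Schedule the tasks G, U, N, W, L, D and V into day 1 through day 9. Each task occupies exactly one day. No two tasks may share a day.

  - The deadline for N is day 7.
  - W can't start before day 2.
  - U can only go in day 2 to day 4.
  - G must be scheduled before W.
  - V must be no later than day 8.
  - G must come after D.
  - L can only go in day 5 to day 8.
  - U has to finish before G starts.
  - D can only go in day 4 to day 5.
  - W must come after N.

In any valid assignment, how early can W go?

day 6

W is available from day 2; precedence pushes W to at least day 6.
W at day 6 is achievable: G in day 5, N in day 1, L in day 7, D in day 4, W in day 6, U in day 2, V in day 3.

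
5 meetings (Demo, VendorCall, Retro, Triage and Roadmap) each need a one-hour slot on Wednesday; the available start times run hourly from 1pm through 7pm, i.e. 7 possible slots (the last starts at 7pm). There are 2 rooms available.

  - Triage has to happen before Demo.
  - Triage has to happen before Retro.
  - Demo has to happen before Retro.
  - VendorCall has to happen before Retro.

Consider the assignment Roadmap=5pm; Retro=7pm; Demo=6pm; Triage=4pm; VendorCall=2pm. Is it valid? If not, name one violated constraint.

Triage has to happen before Retro — holds.
There are 2 rooms available — holds.
VendorCall has to happen before Retro — holds.
Triage has to happen before Demo — holds.
Demo has to happen before Retro — holds.

Yes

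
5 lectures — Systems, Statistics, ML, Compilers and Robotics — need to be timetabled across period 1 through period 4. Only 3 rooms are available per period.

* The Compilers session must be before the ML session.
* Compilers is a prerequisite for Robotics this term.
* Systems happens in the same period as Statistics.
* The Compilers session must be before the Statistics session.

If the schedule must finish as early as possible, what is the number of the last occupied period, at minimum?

3

The precedence chain requires at least 2 distinct periods.
With at most 3 per period and 5 lectures, at least 2 periods are needed.
Could 2 periods be enough, i.e. nothing placed later than period 2? No: Statistics must come after Compilers (at period 1 or later) → {period 2}; Compilers must come before Statistics (at period 2 or earlier) → {period 1}; ML must come after Compilers (at period 1 or later) → {period 2}; Robotics must come after Compilers (at period 1 or later) → {period 2}; Systems must be in the same period as Statistics (in {period 2}) → {period 2}; that puts Systems, Statistics, ML and Robotics all in period 2 — more than 3 per period.
So 2 periods is not enough.
3 works (last occupied period: period 3): for example ML -> period 2; Robotics -> period 3; Systems -> period 2; Statistics -> period 2; Compilers -> period 1.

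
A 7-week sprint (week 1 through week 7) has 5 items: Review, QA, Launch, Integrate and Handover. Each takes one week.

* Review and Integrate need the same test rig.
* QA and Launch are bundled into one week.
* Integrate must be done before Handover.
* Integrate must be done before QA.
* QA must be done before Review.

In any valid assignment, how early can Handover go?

week 2

Precedence pushes Handover to at least week 2.
Handover at week 2 is achievable: Launch=week 2, Handover=week 2, QA=week 2, Integrate=week 1, Review=week 3.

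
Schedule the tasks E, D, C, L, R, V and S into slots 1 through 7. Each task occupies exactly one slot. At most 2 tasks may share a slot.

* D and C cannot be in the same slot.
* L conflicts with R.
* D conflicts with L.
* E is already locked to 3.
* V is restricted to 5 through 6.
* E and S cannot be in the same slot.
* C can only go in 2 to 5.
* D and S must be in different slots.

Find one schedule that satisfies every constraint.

C in 2, L in 2, R in 1, D in 1, E in 3, V in 5, S in 4

Checking: E(3) != S(4); D(1) != S(4); D(1) != C(2); D(1) != L(2); L(2) != R(1); E=3 in [3,3]; V=5 in [5,6]; C=2 in [2,5]; max 2 per slot (cap 2).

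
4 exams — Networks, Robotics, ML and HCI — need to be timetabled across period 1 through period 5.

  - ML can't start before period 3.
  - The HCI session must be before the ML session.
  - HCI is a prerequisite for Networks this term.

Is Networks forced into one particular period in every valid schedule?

No

Networks can be period 2 (e.g. ML=period 3, HCI=period 1, Robotics=period 1, Networks=period 2) or period 3 (e.g. HCI=period 1; ML=period 3; Networks=period 3; Robotics=period 1).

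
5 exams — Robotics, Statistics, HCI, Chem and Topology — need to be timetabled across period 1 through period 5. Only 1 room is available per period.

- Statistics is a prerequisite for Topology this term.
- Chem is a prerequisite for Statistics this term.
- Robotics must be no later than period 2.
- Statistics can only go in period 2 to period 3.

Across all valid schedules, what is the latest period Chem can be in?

Downstream work caps Chem at period 2.
Chem at period 2 is achievable: HCI -> period 5; Topology -> period 4; Statistics -> period 3; Chem -> period 2; Robotics -> period 1.

period 2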